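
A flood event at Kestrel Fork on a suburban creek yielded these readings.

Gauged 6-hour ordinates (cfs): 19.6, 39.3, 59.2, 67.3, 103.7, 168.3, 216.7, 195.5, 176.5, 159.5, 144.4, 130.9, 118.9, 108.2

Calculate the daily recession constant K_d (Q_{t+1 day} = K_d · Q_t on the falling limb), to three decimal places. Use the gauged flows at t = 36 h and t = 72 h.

Between t = 36 h and t = 72 h the flow falls from 216.7 to 118.9 cfs over 6×6 h = 36 h.
Per-interval ratio K = (118.9/216.7)^(1/6) = 0.9048; K_d = K^(24/6) = 0.670.

K_d ≈ 0.670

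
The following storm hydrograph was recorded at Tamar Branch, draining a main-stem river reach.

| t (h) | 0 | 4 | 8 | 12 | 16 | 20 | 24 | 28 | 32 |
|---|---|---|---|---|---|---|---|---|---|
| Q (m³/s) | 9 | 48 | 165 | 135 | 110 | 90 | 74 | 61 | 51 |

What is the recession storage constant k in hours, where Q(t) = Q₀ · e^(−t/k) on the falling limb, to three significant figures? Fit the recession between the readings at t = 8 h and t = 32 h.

k ≈ 20.4 h

On the falling limb, Q drops from 165 to 51 m³/s between t = 8 h and t = 32 h (Δt = 24 h).
k = −Δt / ln(Q₂/Q₁) = −24 / ln(51/165) = 20.4 h.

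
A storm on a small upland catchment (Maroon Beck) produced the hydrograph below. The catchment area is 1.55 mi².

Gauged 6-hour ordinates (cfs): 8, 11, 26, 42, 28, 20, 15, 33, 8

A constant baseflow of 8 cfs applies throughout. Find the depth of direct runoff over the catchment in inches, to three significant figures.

Direct runoff: 0.0, 3.0, 18.0, 34.0, 20.0, 12.0, 7.0, 25.0, 0.0 cfs; ΣQ_DR = 119.0 cfs.
V = ΣQ_DR · Δt = 119.0 × 21600 s = 2.570 × 10^6 ft³.
Over A = 1.55 mi², depth = V / A = 0.714 in.

d ≈ 0.714 in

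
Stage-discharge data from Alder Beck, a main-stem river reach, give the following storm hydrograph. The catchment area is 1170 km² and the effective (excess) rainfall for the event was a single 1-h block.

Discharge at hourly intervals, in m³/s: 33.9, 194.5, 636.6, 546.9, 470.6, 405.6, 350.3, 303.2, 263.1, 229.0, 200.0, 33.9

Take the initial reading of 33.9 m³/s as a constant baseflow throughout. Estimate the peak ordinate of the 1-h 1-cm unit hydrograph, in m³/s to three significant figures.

Direct runoff: 0.0, 160.6, 602.7, 513.0, 436.7, 371.7, 316.4, 269.3, 229.2, 195.1, 166.1, 0.0 m³/s; ΣQ_DR = 3261 m³/s, peak = 602.7 m³/s.
Runoff depth d = ΣQ_DR·Δt / A = 3261 × 3600 / (1170 km²) = 10.03 mm.
The 1-cm UH is the DRH scaled by (10 mm)/d, so U_p = 602.7 × 10/10.03 = 601 m³/s.

U_p ≈ 601 m³/s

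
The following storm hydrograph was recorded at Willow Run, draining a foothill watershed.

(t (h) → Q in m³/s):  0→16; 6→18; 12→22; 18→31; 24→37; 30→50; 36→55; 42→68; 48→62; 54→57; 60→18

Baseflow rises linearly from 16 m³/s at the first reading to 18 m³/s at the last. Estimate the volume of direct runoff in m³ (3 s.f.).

Direct-runoff ordinates (Q − Q_b): 0.00, 1.80, 5.60, 14.40, 20.20, 33.00, 37.80, 50.60, 44.40, 39.20, 0.00 m³/s.
ΣQ_DR = 247.0 m³/s.
With Δt = 6 h = 21600 s, V = ΣQ_DR · Δt = 247.0 × 21600 = 5.34 × 10^6 m³.

V ≈ 5.34 × 10^6 m³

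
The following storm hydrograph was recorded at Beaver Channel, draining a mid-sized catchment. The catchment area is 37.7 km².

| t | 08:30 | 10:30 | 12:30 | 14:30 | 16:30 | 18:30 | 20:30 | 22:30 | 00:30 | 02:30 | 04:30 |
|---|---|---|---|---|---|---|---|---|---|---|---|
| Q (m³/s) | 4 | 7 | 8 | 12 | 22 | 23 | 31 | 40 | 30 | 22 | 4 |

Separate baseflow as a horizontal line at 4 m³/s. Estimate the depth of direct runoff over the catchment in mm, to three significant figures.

d ≈ 30.4 mm

Direct runoff: 0.0, 3.0, 4.0, 8.0, 18.0, 19.0, 27.0, 36.0, 26.0, 18.0, 0.0 m³/s; ΣQ_DR = 159.0 m³/s.
V = ΣQ_DR · Δt = 159.0 × 7200 s = 1.145 × 10^6 m³.
Over A = 37.7 km², depth = V / A = 30.4 mm.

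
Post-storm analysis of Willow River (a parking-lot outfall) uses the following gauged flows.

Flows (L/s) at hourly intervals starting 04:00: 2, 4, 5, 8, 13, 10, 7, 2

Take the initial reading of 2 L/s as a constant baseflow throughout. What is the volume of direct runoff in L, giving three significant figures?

Direct-runoff ordinates (Q − Q_b): 0.0, 2.0, 3.0, 6.0, 11.0, 8.0, 5.0, 0.0 L/s.
ΣQ_DR = 35.00 L/s.
With Δt = 1 h = 3600 s, V = ΣQ_DR · Δt = 35.00 × 3600 = 1.26 × 10^5 L.

V ≈ 1.26 × 10^5 L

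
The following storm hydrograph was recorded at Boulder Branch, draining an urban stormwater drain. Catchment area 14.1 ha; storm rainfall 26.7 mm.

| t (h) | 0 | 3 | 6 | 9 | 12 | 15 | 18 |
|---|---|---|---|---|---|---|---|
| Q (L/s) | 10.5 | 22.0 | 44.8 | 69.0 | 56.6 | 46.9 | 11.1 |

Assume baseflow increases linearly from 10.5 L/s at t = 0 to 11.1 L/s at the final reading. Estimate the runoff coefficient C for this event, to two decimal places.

C ≈ 0.53

ΣQ_DR = 185.3 L/s; V = ΣQ_DR·Δt = 2.001 × 10^6 L.
Runoff depth d = V / A = 14.19 mm.
C = d / P = 14.19 / 26.7 = 0.53.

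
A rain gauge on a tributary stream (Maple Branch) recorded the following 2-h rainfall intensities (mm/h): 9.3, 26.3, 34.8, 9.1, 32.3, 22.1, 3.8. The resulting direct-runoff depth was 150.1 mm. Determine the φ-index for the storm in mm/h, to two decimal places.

Only the 4 blocks with intensity above φ contribute runoff: 26.3, 34.8, 32.3, 22.1 mm/h.
Σ(I−φ)·Δt = d  ⇒  (26.3+34.8+32.3+22.1 − 4φ)·2 = 150.1
φ = (115.5 − 150.1/2) / 4 = 10.11 mm/h.

φ ≈ 10.11 mm/h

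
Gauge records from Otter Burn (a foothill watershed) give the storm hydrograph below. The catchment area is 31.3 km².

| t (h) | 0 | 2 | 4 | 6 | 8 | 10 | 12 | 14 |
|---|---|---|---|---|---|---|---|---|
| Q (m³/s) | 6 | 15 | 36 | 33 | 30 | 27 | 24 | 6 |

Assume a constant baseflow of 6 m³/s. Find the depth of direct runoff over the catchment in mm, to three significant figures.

Direct runoff: 0.0, 9.0, 30.0, 27.0, 24.0, 21.0, 18.0, 0.0 m³/s; ΣQ_DR = 129.0 m³/s.
V = ΣQ_DR · Δt = 129.0 × 7200 s = 9.288 × 10^5 m³.
Over A = 31.3 km², depth = V / A = 29.7 mm.

d ≈ 29.7 mm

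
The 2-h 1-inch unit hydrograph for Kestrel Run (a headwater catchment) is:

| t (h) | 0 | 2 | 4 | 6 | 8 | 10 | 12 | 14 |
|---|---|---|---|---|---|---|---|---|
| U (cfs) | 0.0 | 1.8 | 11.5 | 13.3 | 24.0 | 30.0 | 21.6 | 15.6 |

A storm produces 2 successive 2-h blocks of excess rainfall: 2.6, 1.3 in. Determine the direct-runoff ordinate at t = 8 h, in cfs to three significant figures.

Q ≈ 79.7 cfs

By discrete convolution, Q_j = Σ (P_i / 1 in) · U_{j−i}.
At t = 8 h (j=4): Q = (2.6/1)·24.0 + (1.3/1)·13.3 = 79.7 cfs.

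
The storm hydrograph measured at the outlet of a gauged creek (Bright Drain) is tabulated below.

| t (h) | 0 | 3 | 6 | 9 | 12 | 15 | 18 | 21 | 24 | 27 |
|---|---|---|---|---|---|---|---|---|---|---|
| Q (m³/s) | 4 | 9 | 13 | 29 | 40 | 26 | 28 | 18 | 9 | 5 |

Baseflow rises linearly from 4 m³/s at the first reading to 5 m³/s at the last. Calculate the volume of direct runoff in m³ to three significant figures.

Direct-runoff ordinates (Q − Q_b): 0.00, 4.89, 8.78, 24.67, 35.56, 21.44, 23.33, 13.22, 4.11, 0.00 m³/s.
ΣQ_DR = 136.0 m³/s.
With Δt = 3 h = 10800 s, V = ΣQ_DR · Δt = 136.0 × 10800 = 1.47 × 10^6 m³.

V ≈ 1.47 × 10^6 m³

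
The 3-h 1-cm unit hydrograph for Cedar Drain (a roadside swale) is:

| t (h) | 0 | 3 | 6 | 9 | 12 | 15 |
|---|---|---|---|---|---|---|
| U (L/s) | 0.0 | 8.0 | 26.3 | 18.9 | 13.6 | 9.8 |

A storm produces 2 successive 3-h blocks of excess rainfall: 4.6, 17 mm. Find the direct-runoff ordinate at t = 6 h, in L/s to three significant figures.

By discrete convolution, Q_j = Σ (P_i / 10 mm) · U_{j−i}.
At t = 6 h (j=2): Q = (4.6/10)·26.3 + (17/10)·8.0 = 25.7 L/s.

Q ≈ 25.7 L/s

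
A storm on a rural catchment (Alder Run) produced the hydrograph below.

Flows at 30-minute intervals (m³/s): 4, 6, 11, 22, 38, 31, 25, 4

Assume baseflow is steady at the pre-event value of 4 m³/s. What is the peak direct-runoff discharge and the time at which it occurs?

Subtracting baseflow gives direct-runoff ordinates: 0.0, 2.0, 7.0, 18.0, 34.0, 27.0, 21.0, 0.0 m³/s.
The maximum is 34.0 m³/s, occurring at the reading for t = 2 h.

Q_p = 34.0 m³/s at t = 2 h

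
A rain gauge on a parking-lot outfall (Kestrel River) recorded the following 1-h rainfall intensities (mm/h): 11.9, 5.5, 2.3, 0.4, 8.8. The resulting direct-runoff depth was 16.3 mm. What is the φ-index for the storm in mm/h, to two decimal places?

Only the 3 blocks with intensity above φ contribute runoff: 11.9, 5.5, 8.8 mm/h.
Σ(I−φ)·Δt = d  ⇒  (11.9+5.5+8.8 − 3φ)·1 = 16.3
φ = (26.20 − 16.3/1) / 3 = 3.30 mm/h.

φ ≈ 3.30 mm/h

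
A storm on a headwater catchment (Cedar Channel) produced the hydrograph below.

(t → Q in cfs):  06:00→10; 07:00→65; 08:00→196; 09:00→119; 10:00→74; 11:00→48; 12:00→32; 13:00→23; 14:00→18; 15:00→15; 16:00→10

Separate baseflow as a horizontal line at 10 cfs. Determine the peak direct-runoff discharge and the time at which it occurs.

Q_p = 186.0 cfs at t = 08:00

Subtracting baseflow gives direct-runoff ordinates: 0.0, 55.0, 186.0, 109.0, 64.0, 38.0, 22.0, 13.0, 8.0, 5.0, 0.0 cfs.
The maximum is 186.0 cfs, occurring at the reading for t = 08:00.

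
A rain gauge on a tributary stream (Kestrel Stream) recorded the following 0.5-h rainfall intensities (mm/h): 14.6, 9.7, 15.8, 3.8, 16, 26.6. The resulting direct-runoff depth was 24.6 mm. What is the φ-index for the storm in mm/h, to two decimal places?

φ ≈ 6.70 mm/h

Only the 5 blocks with intensity above φ contribute runoff: 14.6, 9.7, 15.8, 16, 26.6 mm/h.
Σ(I−φ)·Δt = d  ⇒  (14.6+9.7+15.8+16+26.6 − 5φ)·0.5 = 24.6
φ = (82.70 − 24.6/0.5) / 5 = 6.70 mm/h.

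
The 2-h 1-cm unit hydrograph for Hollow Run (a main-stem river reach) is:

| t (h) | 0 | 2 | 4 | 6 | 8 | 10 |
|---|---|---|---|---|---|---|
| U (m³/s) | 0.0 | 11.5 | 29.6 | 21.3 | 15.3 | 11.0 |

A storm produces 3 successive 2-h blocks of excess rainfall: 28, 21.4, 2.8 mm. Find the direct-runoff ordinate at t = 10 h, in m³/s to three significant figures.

Q ≈ 69.5 m³/s

By discrete convolution, Q_j = Σ (P_i / 10 mm) · U_{j−i}.
At t = 10 h (j=5): Q = (28/10)·11.0 + (21.4/10)·15.3 + (2.8/10)·21.3 = 69.5 m³/s.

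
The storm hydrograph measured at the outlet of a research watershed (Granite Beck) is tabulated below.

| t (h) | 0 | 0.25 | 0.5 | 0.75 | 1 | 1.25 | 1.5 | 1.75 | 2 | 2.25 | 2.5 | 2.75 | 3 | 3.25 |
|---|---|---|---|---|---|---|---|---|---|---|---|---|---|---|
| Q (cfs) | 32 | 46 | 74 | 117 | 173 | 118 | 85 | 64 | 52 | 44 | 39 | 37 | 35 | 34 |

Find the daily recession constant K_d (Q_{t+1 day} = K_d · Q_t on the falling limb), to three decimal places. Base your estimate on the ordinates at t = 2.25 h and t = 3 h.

Between t = 2.25 h and t = 3 h the flow falls from 44 to 35 cfs over 3×0.25 h = 0.75 h.
Per-interval ratio K = (35/44)^(1/3) = 0.9266; K_d = K^(24/0.25) = 0.001.

K_d ≈ 0.001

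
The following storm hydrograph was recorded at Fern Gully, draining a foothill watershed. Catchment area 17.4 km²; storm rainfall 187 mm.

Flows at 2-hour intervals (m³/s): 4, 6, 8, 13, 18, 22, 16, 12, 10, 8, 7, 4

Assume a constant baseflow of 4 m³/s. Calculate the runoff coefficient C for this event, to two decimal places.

ΣQ_DR = 80.00 m³/s; V = ΣQ_DR·Δt = 5.760 × 10^5 m³.
Runoff depth d = V / A = 33.10 mm.
C = d / P = 33.10 / 187 = 0.18.

C ≈ 0.18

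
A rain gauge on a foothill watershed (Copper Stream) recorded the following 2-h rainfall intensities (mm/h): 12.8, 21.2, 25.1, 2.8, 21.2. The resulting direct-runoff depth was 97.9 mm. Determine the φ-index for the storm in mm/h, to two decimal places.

φ ≈ 7.84 mm/h

Only the 4 blocks with intensity above φ contribute runoff: 12.8, 21.2, 25.1, 21.2 mm/h.
Σ(I−φ)·Δt = d  ⇒  (12.8+21.2+25.1+21.2 − 4φ)·2 = 97.9
φ = (80.30 − 97.9/2) / 4 = 7.84 mm/h.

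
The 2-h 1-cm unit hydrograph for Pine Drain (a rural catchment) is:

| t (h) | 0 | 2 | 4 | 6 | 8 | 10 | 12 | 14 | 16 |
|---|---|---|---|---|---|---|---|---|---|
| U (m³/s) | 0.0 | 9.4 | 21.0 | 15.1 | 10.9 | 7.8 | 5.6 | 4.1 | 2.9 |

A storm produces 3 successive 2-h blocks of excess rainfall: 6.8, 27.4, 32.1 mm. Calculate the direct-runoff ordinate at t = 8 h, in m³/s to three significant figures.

Q ≈ 116 m³/s

By discrete convolution, Q_j = Σ (P_i / 10 mm) · U_{j−i}.
At t = 8 h (j=4): Q = (6.8/10)·10.9 + (27.4/10)·15.1 + (32.1/10)·21.0 = 116 m³/s.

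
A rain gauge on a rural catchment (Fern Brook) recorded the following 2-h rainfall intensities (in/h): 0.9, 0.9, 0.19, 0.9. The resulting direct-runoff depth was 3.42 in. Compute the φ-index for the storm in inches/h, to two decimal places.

φ ≈ 0.33 in/h

Only the 3 blocks with intensity above φ contribute runoff: 0.9, 0.9, 0.9 in/h.
Σ(I−φ)·Δt = d  ⇒  (0.9+0.9+0.9 − 3φ)·2 = 3.42
φ = (2.700 − 3.42/2) / 3 = 0.33 in/h.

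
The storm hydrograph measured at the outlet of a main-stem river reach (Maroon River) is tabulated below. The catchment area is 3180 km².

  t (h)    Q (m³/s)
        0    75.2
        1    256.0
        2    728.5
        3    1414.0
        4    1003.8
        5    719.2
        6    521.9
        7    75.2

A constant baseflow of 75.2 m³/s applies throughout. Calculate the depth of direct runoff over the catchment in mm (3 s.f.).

d ≈ 4.75 mm

Direct runoff: 0.0, 180.8, 653.3, 1338.8, 928.6, 644.0, 446.7, 0.0 m³/s; ΣQ_DR = 4192 m³/s.
V = ΣQ_DR · Δt = 4192 × 3600 s = 1.509 × 10^7 m³.
Over A = 3180 km², depth = V / A = 4.75 mm.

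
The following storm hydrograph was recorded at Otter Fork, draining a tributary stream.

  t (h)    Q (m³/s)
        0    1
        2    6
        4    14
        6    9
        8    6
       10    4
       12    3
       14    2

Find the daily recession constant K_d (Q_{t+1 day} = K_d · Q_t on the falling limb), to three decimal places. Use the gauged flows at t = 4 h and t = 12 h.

K_d ≈ 0.010

Between t = 4 h and t = 12 h the flow falls from 14 to 3 m³/s over 4×2 h = 8 h.
Per-interval ratio K = (3/14)^(1/4) = 0.6804; K_d = K^(24/2) = 0.010.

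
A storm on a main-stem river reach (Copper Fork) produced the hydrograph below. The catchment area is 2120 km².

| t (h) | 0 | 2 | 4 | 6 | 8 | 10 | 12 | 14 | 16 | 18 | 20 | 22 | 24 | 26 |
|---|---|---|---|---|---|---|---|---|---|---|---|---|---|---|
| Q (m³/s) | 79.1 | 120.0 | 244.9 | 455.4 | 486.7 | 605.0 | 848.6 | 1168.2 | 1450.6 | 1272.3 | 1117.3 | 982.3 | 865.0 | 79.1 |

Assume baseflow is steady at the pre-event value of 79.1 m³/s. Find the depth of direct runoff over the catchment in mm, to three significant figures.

d ≈ 29.4 mm

Direct runoff: 0.0, 40.9, 165.8, 376.3, 407.6, 525.9, 769.5, 1089.1, 1371.5, 1193.2, 1038.2, 903.2, 785.9, 0.0 m³/s; ΣQ_DR = 8667 m³/s.
V = ΣQ_DR · Δt = 8667 × 7200 s = 6.240 × 10^7 m³.
Over A = 2120 km², depth = V / A = 29.4 mm.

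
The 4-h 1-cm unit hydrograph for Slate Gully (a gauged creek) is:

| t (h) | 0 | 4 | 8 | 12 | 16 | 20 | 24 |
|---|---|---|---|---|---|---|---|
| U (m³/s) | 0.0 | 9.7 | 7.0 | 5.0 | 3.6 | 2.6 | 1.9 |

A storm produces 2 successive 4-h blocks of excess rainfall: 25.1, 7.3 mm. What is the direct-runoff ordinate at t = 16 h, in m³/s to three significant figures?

Q ≈ 12.7 m³/s

By discrete convolution, Q_j = Σ (P_i / 10 mm) · U_{j−i}.
At t = 16 h (j=4): Q = (25.1/10)·3.6 + (7.3/10)·5.0 = 12.7 m³/s.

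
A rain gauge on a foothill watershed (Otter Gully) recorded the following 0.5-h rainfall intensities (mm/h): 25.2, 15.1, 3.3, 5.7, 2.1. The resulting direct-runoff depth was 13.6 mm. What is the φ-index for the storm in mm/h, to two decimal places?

φ ≈ 6.55 mm/h

Only the 2 blocks with intensity above φ contribute runoff: 25.2, 15.1 mm/h.
Σ(I−φ)·Δt = d  ⇒  (25.2+15.1 − 2φ)·0.5 = 13.6
φ = (40.30 − 13.6/0.5) / 2 = 6.55 mm/h.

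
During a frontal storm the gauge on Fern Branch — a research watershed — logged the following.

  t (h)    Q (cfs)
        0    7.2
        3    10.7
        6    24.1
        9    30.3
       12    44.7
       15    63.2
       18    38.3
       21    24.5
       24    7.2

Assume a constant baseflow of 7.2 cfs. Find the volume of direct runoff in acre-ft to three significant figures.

Direct-runoff ordinates (Q − Q_b): 0.0, 3.5, 16.9, 23.1, 37.5, 56.0, 31.1, 17.3, 0.0 cfs.
ΣQ_DR = 185.4 cfs.
With Δt = 3 h = 10800 s, V = ΣQ_DR · Δt = 185.4 × 10800 = 2.00 × 10^6 ft³ = 46.0 acre-ft.

V ≈ 46.0 acre-ft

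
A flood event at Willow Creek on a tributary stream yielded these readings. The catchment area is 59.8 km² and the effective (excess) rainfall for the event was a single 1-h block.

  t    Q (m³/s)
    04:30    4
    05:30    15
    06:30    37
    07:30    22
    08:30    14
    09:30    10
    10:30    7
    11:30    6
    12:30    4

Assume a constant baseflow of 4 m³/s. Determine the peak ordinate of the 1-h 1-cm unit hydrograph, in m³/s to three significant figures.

Direct runoff: 0.0, 11.0, 33.0, 18.0, 10.0, 6.0, 3.0, 2.0, 0.0 m³/s; ΣQ_DR = 83.00 m³/s, peak = 33.0 m³/s.
Runoff depth d = ΣQ_DR·Δt / A = 83.00 × 3600 / (59.8 km²) = 4.997 mm.
The 1-cm UH is the DRH scaled by (10 mm)/d, so U_p = 33.0 × 10/4.997 = 66.0 m³/s.

U_p ≈ 66.0 m³/s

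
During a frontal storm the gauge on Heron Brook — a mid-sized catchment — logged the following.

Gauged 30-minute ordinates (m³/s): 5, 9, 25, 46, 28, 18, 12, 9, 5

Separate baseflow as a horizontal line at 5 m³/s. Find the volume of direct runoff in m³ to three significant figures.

Direct-runoff ordinates (Q − Q_b): 0.0, 4.0, 20.0, 41.0, 23.0, 13.0, 7.0, 4.0, 0.0 m³/s.
ΣQ_DR = 112.0 m³/s.
With Δt = 0.5 h = 1800 s, V = ΣQ_DR · Δt = 112.0 × 1800 = 2.02 × 10^5 m³.

V ≈ 2.02 × 10^5 m³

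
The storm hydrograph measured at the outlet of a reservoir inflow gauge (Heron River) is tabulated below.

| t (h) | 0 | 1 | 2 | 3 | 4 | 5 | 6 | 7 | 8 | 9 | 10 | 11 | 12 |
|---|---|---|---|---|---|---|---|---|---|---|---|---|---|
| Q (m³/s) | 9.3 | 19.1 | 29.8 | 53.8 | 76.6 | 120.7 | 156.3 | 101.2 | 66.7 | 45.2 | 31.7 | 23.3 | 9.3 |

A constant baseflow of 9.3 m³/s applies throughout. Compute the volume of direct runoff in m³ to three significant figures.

Direct-runoff ordinates (Q − Q_b): 0.0, 9.8, 20.5, 44.5, 67.3, 111.4, 147.0, 91.9, 57.4, 35.9, 22.4, 14.0, 0.0 m³/s.
ΣQ_DR = 622.1 m³/s.
With Δt = 1 h = 3600 s, V = ΣQ_DR · Δt = 622.1 × 3600 = 2.24 × 10^6 m³.

V ≈ 2.24 × 10^6 m³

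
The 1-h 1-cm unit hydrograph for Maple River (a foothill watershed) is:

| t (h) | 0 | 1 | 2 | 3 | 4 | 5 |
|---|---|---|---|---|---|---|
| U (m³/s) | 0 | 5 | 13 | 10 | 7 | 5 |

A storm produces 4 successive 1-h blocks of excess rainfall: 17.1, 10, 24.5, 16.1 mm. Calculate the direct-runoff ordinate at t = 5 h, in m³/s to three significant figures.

By discrete convolution, Q_j = Σ (P_i / 10 mm) · U_{j−i}.
At t = 5 h (j=5): Q = (17.1/10)·5 + (10/10)·7 + (24.5/10)·10 + (16.1/10)·13 = 61.0 m³/s.

Q ≈ 61.0 m³/s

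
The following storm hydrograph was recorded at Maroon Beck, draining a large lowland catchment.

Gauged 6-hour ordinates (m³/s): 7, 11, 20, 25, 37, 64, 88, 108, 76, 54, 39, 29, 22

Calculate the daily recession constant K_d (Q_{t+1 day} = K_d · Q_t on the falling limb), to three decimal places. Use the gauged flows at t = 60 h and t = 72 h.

Between t = 60 h and t = 72 h the flow falls from 39 to 22 m³/s over 2×6 h = 12 h.
Per-interval ratio K = (22/39)^(1/2) = 0.7511; K_d = K^(24/6) = 0.318.

K_d ≈ 0.318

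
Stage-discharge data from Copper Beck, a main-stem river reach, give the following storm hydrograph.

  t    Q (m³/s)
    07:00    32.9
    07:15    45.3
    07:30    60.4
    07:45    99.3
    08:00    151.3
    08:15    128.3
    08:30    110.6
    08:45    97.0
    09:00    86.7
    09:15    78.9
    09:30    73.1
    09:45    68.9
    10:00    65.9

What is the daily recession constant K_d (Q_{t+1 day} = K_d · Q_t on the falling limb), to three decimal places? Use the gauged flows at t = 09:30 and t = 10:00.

Between t = 09:30 and t = 10:00 the flow falls from 73.1 to 65.9 m³/s over 2×0.25 h = 0.5 h.
Per-interval ratio K = (65.9/73.1)^(1/2) = 0.9495; K_d = K^(24/0.25) = 0.007.

K_d ≈ 0.007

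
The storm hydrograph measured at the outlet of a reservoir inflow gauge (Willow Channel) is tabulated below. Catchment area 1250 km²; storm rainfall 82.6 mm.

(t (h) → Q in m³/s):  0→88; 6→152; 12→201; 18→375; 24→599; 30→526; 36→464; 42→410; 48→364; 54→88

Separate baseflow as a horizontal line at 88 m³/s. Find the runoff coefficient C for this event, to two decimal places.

C ≈ 0.50

ΣQ_DR = 2387 m³/s; V = ΣQ_DR·Δt = 5.156 × 10^7 m³.
Runoff depth d = V / A = 41.25 mm.
C = d / P = 41.25 / 82.6 = 0.50.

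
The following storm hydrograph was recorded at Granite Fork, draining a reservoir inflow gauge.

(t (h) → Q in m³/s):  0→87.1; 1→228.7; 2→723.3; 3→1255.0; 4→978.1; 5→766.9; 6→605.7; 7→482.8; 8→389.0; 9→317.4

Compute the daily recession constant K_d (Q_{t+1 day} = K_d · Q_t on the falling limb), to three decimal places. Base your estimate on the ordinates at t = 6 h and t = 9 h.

Between t = 6 h and t = 9 h the flow falls from 605.7 to 317.4 m³/s over 3×1 h = 3 h.
Per-interval ratio K = (317.4/605.7)^(1/3) = 0.8062; K_d = K^(24/1) = 0.006.

K_d ≈ 0.006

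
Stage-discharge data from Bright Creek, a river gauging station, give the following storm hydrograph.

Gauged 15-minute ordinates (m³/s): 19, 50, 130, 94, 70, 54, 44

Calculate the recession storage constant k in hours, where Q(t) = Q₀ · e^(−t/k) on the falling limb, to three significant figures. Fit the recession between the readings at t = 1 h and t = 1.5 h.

On the falling limb, Q drops from 70 to 44 m³/s between t = 1 h and t = 1.5 h (Δt = 0.5 h).
k = −Δt / ln(Q₂/Q₁) = −0.5 / ln(44/70) = 1.08 h.

k ≈ 1.08 h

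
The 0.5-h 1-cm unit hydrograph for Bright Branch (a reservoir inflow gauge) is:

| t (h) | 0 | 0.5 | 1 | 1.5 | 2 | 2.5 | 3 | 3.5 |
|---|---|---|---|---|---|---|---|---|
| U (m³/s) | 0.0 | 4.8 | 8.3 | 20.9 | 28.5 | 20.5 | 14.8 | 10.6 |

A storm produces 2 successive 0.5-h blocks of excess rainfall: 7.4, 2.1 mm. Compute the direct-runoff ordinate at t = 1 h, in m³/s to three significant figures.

By discrete convolution, Q_j = Σ (P_i / 10 mm) · U_{j−i}.
At t = 1 h (j=2): Q = (7.4/10)·8.3 + (2.1/10)·4.8 = 7.15 m³/s.

Q ≈ 7.15 m³/s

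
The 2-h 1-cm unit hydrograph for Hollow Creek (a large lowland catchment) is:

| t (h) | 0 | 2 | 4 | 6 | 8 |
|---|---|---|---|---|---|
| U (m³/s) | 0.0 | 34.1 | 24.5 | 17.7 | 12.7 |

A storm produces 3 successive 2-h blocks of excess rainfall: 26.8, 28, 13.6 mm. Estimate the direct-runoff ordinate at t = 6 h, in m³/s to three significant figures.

By discrete convolution, Q_j = Σ (P_i / 10 mm) · U_{j−i}.
At t = 6 h (j=3): Q = (26.8/10)·17.7 + (28/10)·24.5 + (13.6/10)·34.1 = 162 m³/s.

Q ≈ 162 m³/s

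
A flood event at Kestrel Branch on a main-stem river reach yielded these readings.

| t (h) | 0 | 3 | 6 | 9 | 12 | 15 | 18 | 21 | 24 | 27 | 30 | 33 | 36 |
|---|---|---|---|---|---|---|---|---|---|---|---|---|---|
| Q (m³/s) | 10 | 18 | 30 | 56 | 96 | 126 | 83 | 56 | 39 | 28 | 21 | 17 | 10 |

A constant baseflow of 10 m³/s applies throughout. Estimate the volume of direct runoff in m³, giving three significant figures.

V ≈ 4.97 × 10^6 m³

Direct-runoff ordinates (Q − Q_b): 0.0, 8.0, 20.0, 46.0, 86.0, 116.0, 73.0, 46.0, 29.0, 18.0, 11.0, 7.0, 0.0 m³/s.
ΣQ_DR = 460.0 m³/s.
With Δt = 3 h = 10800 s, V = ΣQ_DR · Δt = 460.0 × 10800 = 4.97 × 10^6 m³.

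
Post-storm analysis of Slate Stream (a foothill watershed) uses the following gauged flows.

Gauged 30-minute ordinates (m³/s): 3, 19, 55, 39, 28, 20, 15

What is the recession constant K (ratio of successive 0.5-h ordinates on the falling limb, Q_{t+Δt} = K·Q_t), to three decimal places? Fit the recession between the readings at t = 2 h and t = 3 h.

K ≈ 0.732

Using the recession-limb readings at t = 2 h and t = 3 h: Q falls from 28 to 15 m³/s over 2 intervals.
K = (Q₂/Q₁)^(1/2) = (15/28)^(1/2) = 0.732.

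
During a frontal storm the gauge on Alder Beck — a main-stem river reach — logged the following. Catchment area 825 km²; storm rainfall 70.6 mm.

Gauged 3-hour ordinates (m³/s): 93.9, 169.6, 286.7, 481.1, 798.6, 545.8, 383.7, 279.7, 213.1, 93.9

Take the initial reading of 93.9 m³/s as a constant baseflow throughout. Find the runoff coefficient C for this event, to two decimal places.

C ≈ 0.45

ΣQ_DR = 2407 m³/s; V = ΣQ_DR·Δt = 2.600 × 10^7 m³.
Runoff depth d = V / A = 31.51 mm.
C = d / P = 31.51 / 70.6 = 0.45.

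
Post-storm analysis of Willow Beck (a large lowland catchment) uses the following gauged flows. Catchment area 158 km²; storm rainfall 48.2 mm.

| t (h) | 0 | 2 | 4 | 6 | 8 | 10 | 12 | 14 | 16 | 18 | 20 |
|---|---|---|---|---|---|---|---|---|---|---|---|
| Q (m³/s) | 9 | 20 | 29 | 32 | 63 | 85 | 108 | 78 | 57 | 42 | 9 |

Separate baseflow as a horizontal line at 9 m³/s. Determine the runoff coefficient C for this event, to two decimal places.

ΣQ_DR = 433.0 m³/s; V = ΣQ_DR·Δt = 3.118 × 10^6 m³.
Runoff depth d = V / A = 19.73 mm.
C = d / P = 19.73 / 48.2 = 0.41.

C ≈ 0.41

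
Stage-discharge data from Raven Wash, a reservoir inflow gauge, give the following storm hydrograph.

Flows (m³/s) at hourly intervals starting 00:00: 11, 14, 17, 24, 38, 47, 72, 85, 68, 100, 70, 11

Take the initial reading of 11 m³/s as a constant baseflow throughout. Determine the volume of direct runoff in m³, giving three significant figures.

Direct-runoff ordinates (Q − Q_b): 0.0, 3.0, 6.0, 13.0, 27.0, 36.0, 61.0, 74.0, 57.0, 89.0, 59.0, 0.0 m³/s.
ΣQ_DR = 425.0 m³/s.
With Δt = 1 h = 3600 s, V = ΣQ_DR · Δt = 425.0 × 3600 = 1.53 × 10^6 m³.

V ≈ 1.53 × 10^6 m³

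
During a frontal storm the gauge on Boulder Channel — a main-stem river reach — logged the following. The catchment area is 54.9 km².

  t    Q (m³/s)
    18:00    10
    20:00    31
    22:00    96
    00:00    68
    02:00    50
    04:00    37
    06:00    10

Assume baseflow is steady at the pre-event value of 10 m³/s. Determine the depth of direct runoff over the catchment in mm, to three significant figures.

d ≈ 30.4 mm

Direct runoff: 0.0, 21.0, 86.0, 58.0, 40.0, 27.0, 0.0 m³/s; ΣQ_DR = 232.0 m³/s.
V = ΣQ_DR · Δt = 232.0 × 7200 s = 1.670 × 10^6 m³.
Over A = 54.9 km², depth = V / A = 30.4 mm.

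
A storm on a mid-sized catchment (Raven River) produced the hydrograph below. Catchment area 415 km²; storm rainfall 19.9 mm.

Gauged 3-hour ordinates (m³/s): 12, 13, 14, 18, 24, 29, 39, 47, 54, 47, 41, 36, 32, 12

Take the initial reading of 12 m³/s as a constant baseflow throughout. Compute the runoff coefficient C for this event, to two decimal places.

ΣQ_DR = 250.0 m³/s; V = ΣQ_DR·Δt = 2.700 × 10^6 m³.
Runoff depth d = V / A = 6.506 mm.
C = d / P = 6.506 / 19.9 = 0.33.

C ≈ 0.33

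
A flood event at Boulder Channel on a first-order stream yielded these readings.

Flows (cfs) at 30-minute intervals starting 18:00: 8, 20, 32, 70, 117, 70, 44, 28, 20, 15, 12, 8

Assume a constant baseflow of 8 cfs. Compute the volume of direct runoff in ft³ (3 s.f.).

V ≈ 6.26 × 10^5 ft³

Direct-runoff ordinates (Q − Q_b): 0.0, 12.0, 24.0, 62.0, 109.0, 62.0, 36.0, 20.0, 12.0, 7.0, 4.0, 0.0 cfs.
ΣQ_DR = 348.0 cfs.
With Δt = 0.5 h = 1800 s, V = ΣQ_DR · Δt = 348.0 × 1800 = 6.26 × 10^5 ft³.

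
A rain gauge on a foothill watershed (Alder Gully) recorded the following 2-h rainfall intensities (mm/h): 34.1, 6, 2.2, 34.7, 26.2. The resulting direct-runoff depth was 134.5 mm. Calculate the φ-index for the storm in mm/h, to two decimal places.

Only the 3 blocks with intensity above φ contribute runoff: 34.1, 34.7, 26.2 mm/h.
Σ(I−φ)·Δt = d  ⇒  (34.1+34.7+26.2 − 3φ)·2 = 134.5
φ = (95.00 − 134.5/2) / 3 = 9.25 mm/h.

φ ≈ 9.25 mm/h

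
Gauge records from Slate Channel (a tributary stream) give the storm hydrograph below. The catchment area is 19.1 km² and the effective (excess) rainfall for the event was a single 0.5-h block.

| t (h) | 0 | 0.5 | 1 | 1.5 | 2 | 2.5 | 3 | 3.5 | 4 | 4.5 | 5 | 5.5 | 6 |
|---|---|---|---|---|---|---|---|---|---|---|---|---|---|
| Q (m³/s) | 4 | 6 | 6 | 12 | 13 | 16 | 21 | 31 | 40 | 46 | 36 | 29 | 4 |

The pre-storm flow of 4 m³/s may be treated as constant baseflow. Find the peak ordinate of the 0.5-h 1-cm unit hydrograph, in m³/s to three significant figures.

Direct runoff: 0.0, 2.0, 2.0, 8.0, 9.0, 12.0, 17.0, 27.0, 36.0, 42.0, 32.0, 25.0, 0.0 m³/s; ΣQ_DR = 212.0 m³/s, peak = 42.0 m³/s.
Runoff depth d = ΣQ_DR·Δt / A = 212.0 × 1800 / (19.1 km²) = 19.98 mm.
The 1-cm UH is the DRH scaled by (10 mm)/d, so U_p = 42.0 × 10/19.98 = 21.0 m³/s.

U_p ≈ 21.0 m³/s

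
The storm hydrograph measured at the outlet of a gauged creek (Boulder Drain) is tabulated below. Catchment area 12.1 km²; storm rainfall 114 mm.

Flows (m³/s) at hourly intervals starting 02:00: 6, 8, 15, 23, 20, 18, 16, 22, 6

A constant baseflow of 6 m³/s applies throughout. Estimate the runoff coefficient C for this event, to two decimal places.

C ≈ 0.21

ΣQ_DR = 80.00 m³/s; V = ΣQ_DR·Δt = 2.880 × 10^5 m³.
Runoff depth d = V / A = 23.80 mm.
C = d / P = 23.80 / 114 = 0.21.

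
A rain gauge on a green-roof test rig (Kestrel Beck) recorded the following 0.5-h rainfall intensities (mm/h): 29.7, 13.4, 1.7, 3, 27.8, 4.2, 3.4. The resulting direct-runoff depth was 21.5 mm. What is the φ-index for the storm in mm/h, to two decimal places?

Only the 3 blocks with intensity above φ contribute runoff: 29.7, 13.4, 27.8 mm/h.
Σ(I−φ)·Δt = d  ⇒  (29.7+13.4+27.8 − 3φ)·0.5 = 21.5
φ = (70.90 − 21.5/0.5) / 3 = 9.30 mm/h.

φ ≈ 9.30 mm/h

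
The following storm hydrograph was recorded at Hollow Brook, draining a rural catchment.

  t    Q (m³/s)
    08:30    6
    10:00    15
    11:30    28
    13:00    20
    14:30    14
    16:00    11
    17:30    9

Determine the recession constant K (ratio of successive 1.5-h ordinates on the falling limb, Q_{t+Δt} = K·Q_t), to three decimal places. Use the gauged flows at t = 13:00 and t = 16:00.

Using the recession-limb readings at t = 13:00 and t = 16:00: Q falls from 20 to 11 m³/s over 2 intervals.
K = (Q₂/Q₁)^(1/2) = (11/20)^(1/2) = 0.742.

K ≈ 0.742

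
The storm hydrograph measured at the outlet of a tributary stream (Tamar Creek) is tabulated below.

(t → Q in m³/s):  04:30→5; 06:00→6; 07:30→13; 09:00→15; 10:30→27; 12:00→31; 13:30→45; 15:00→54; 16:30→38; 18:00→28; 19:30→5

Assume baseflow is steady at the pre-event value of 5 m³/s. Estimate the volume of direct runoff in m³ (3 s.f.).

V ≈ 1.14 × 10^6 m³

Direct-runoff ordinates (Q − Q_b): 0.0, 1.0, 8.0, 10.0, 22.0, 26.0, 40.0, 49.0, 33.0, 23.0, 0.0 m³/s.
ΣQ_DR = 212.0 m³/s.
With Δt = 1.5 h = 5400 s, V = ΣQ_DR · Δt = 212.0 × 5400 = 1.14 × 10^6 m³.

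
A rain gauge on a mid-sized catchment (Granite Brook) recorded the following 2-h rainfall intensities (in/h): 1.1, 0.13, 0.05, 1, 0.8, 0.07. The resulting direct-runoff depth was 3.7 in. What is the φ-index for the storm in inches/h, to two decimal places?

Only the 3 blocks with intensity above φ contribute runoff: 1.1, 1, 0.8 in/h.
Σ(I−φ)·Δt = d  ⇒  (1.1+1+0.8 − 3φ)·2 = 3.7
φ = (2.900 − 3.7/2) / 3 = 0.35 in/h.

φ ≈ 0.35 in/h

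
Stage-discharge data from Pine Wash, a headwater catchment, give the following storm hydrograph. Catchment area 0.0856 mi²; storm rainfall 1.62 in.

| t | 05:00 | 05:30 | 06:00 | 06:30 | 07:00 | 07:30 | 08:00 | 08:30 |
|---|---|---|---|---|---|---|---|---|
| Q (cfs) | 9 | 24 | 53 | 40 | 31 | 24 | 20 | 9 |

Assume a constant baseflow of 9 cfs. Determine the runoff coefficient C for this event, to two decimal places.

ΣQ_DR = 138.0 cfs; V = ΣQ_DR·Δt = 2.484 × 10^5 ft³.
Runoff depth d = V / A = 1.249 in.
C = d / P = 1.249 / 1.62 = 0.77.

C ≈ 0.77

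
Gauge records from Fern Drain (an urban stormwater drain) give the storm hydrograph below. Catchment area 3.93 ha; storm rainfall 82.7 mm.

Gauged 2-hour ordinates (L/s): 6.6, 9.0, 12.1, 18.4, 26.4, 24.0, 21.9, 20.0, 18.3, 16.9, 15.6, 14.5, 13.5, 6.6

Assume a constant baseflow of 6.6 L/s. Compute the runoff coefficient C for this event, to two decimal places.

ΣQ_DR = 131.4 L/s; V = ΣQ_DR·Δt = 9.461 × 10^5 L.
Runoff depth d = V / A = 24.07 mm.
C = d / P = 24.07 / 82.7 = 0.29.

C ≈ 0.29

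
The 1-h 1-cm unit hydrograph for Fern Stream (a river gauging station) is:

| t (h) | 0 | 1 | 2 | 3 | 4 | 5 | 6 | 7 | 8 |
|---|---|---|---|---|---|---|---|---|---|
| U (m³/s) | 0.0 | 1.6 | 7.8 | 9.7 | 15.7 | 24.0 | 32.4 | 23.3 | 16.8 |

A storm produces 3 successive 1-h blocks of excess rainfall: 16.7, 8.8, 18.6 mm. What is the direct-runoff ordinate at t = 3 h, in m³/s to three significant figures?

By discrete convolution, Q_j = Σ (P_i / 10 mm) · U_{j−i}.
At t = 3 h (j=3): Q = (16.7/10)·9.7 + (8.8/10)·7.8 + (18.6/10)·1.6 = 26.0 m³/s.

Q ≈ 26.0 m³/s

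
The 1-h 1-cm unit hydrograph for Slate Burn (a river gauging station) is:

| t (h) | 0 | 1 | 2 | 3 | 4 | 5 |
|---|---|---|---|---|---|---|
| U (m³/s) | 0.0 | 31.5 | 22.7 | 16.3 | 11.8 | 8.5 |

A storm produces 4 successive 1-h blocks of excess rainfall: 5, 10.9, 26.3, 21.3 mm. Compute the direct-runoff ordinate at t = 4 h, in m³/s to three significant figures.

By discrete convolution, Q_j = Σ (P_i / 10 mm) · U_{j−i}.
At t = 4 h (j=4): Q = (5/10)·11.8 + (10.9/10)·16.3 + (26.3/10)·22.7 + (21.3/10)·31.5 = 150 m³/s.

Q ≈ 150 m³/s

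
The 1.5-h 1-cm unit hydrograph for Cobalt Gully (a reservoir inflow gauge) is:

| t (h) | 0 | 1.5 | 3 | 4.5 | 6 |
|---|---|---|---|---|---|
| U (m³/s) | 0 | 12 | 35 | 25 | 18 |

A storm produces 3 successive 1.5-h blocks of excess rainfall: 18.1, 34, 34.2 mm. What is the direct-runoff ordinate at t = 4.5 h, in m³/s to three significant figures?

By discrete convolution, Q_j = Σ (P_i / 10 mm) · U_{j−i}.
At t = 4.5 h (j=3): Q = (18.1/10)·25 + (34/10)·35 + (34.2/10)·12 = 205 m³/s.

Q ≈ 205 m³/s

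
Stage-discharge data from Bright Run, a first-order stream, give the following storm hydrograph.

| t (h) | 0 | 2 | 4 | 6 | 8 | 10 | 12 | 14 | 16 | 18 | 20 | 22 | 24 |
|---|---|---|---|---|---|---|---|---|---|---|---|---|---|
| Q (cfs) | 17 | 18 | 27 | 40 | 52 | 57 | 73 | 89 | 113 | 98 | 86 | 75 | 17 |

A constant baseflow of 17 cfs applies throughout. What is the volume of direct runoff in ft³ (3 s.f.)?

V ≈ 3.90 × 10^6 ft³

Direct-runoff ordinates (Q − Q_b): 0.0, 1.0, 10.0, 23.0, 35.0, 40.0, 56.0, 72.0, 96.0, 81.0, 69.0, 58.0, 0.0 cfs.
ΣQ_DR = 541.0 cfs.
With Δt = 2 h = 7200 s, V = ΣQ_DR · Δt = 541.0 × 7200 = 3.90 × 10^6 ft³.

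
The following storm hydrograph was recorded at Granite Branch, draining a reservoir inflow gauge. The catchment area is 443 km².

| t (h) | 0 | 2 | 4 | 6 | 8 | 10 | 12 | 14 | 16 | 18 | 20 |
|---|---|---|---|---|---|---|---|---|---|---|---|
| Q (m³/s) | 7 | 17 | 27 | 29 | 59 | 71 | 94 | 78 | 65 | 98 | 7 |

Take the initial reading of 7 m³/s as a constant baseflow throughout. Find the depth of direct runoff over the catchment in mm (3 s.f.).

d ≈ 7.72 mm

Direct runoff: 0.0, 10.0, 20.0, 22.0, 52.0, 64.0, 87.0, 71.0, 58.0, 91.0, 0.0 m³/s; ΣQ_DR = 475.0 m³/s.
V = ΣQ_DR · Δt = 475.0 × 7200 s = 3.420 × 10^6 m³.
Over A = 443 km², depth = V / A = 7.72 mm.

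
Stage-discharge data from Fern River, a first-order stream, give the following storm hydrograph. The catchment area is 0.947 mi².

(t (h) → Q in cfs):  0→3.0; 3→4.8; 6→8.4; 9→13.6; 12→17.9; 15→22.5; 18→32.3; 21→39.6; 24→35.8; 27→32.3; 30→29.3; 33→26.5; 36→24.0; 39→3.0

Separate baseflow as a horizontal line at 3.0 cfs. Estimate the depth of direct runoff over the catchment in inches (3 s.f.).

Direct runoff: 0.0, 1.8, 5.4, 10.6, 14.9, 19.5, 29.3, 36.6, 32.8, 29.3, 26.3, 23.5, 21.0, 0.0 cfs; ΣQ_DR = 251.0 cfs.
V = ΣQ_DR · Δt = 251.0 × 10800 s = 2.711 × 10^6 ft³.
Over A = 0.947 mi², depth = V / A = 1.23 in.

d ≈ 1.23 in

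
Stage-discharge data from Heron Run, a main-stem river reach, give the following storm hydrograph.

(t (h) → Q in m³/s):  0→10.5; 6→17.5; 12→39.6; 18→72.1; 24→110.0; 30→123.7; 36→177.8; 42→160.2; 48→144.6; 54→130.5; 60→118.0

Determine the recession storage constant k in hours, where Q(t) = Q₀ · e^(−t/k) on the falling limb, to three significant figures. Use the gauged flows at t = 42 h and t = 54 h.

On the falling limb, Q drops from 160.2 to 130.5 m³/s between t = 42 h and t = 54 h (Δt = 12 h).
k = −Δt / ln(Q₂/Q₁) = −12 / ln(130.5/160.2) = 58.5 h.

k ≈ 58.5 h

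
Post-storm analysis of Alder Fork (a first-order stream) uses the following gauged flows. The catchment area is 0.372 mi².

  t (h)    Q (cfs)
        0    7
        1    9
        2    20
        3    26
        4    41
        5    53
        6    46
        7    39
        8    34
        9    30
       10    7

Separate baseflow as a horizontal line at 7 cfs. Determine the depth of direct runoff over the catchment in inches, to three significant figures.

d ≈ 0.979 in

Direct runoff: 0.0, 2.0, 13.0, 19.0, 34.0, 46.0, 39.0, 32.0, 27.0, 23.0, 0.0 cfs; ΣQ_DR = 235.0 cfs.
V = ΣQ_DR · Δt = 235.0 × 3600 s = 8.460 × 10^5 ft³.
Over A = 0.372 mi², depth = V / A = 0.979 in.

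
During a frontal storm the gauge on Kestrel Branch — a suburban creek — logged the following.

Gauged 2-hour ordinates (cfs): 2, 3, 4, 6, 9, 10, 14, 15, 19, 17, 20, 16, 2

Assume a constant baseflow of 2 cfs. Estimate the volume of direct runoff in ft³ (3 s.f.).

Direct-runoff ordinates (Q − Q_b): 0.0, 1.0, 2.0, 4.0, 7.0, 8.0, 12.0, 13.0, 17.0, 15.0, 18.0, 14.0, 0.0 cfs.
ΣQ_DR = 111.0 cfs.
With Δt = 2 h = 7200 s, V = ΣQ_DR · Δt = 111.0 × 7200 = 7.99 × 10^5 ft³.

V ≈ 7.99 × 10^5 ft³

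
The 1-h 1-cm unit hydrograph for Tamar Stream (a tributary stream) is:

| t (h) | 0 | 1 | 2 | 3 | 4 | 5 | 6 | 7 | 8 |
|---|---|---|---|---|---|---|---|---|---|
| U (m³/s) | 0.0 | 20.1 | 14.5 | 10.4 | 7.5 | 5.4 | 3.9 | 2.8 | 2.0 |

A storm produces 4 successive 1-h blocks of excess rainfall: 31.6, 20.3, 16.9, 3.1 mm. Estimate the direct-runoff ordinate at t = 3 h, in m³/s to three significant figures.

By discrete convolution, Q_j = Σ (P_i / 10 mm) · U_{j−i}.
At t = 3 h (j=3): Q = (31.6/10)·10.4 + (20.3/10)·14.5 + (16.9/10)·20.1 + (3.1/10)·0.0 = 96.3 m³/s.

Q ≈ 96.3 m³/s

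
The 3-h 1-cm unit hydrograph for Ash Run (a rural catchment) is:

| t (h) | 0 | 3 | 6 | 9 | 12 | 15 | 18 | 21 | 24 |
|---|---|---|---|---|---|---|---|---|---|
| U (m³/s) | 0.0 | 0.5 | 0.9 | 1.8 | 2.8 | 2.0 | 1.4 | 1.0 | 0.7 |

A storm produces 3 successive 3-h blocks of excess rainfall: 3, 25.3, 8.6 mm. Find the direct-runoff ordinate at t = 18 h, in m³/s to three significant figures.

Q ≈ 7.89 m³/s

By discrete convolution, Q_j = Σ (P_i / 10 mm) · U_{j−i}.
At t = 18 h (j=6): Q = (3/10)·1.4 + (25.3/10)·2.0 + (8.6/10)·2.8 = 7.89 m³/s.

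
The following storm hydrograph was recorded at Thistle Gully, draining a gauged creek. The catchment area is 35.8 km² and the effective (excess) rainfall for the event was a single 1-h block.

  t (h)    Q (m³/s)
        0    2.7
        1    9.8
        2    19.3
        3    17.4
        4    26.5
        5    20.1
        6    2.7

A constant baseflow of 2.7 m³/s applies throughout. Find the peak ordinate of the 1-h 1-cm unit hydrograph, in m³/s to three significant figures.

U_p ≈ 29.7 m³/s

Direct runoff: 0.0, 7.1, 16.6, 14.7, 23.8, 17.4, 0.0 m³/s; ΣQ_DR = 79.60 m³/s, peak = 23.8 m³/s.
Runoff depth d = ΣQ_DR·Δt / A = 79.60 × 3600 / (35.8 km²) = 8.004 mm.
The 1-cm UH is the DRH scaled by (10 mm)/d, so U_p = 23.8 × 10/8.004 = 29.7 m³/s.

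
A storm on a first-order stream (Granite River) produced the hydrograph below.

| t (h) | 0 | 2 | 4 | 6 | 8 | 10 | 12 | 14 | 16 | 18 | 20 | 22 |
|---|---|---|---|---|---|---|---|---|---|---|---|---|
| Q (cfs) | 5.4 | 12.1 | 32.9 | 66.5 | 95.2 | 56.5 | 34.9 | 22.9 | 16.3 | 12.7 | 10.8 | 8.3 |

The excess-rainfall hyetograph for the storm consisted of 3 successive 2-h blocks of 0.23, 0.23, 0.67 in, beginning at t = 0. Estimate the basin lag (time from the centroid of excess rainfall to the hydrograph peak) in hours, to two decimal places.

Centroid of excess rainfall: t_c = Σ P_i·t̄_i / ΣP_i = 3.7788 h (block centres at 1, 3, 5 h).
Hydrograph peak occurs at t = 8 h, so basin lag t_L = 8 − 3.7788 = 4.22 h.

t_L ≈ 4.22 h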